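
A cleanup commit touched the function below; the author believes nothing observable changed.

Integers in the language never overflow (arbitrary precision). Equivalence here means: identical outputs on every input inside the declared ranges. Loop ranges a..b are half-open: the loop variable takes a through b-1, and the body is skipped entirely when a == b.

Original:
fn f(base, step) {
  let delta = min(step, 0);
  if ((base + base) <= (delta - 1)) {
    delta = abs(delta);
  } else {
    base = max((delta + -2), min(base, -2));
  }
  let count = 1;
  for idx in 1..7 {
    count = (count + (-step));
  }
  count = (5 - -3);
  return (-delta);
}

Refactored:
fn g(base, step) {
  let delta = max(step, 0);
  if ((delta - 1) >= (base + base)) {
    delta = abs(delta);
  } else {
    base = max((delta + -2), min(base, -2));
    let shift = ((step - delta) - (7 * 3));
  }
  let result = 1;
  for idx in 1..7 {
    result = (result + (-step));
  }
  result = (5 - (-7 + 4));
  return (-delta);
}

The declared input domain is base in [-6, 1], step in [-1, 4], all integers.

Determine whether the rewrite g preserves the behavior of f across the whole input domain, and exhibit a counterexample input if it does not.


Take base=-6, step=-1.
f: delta becomes -1; next ((base + base) <= (delta - 1)) evaluates to true; next delta becomes 1; next count becomes 1; next at idx=1:; next count becomes 2; next at idx=2:; next count becomes 3; next at idx=3:; next count becomes 4; next at idx=4:; next count becomes 5; next at idx=5:; next count becomes 6; next at idx=6:; next count becomes 7; next count becomes 8; next final value -1
g: delta becomes 0; next ((delta - 1) >= (base + base)) evaluates to true; next delta becomes 0; next result becomes 1; next at idx=1:; next result becomes 2; next at idx=2:; next result becomes 3; next at idx=3:; next result becomes 4; next at idx=4:; next result becomes 5; next at idx=5:; next result becomes 6; next at idx=6:; next result becomes 7; next result becomes 8; next final value 0
-1 vs 0 — the two versions disagree here.
verdict: not equivalent; witness: base=-6, step=-1


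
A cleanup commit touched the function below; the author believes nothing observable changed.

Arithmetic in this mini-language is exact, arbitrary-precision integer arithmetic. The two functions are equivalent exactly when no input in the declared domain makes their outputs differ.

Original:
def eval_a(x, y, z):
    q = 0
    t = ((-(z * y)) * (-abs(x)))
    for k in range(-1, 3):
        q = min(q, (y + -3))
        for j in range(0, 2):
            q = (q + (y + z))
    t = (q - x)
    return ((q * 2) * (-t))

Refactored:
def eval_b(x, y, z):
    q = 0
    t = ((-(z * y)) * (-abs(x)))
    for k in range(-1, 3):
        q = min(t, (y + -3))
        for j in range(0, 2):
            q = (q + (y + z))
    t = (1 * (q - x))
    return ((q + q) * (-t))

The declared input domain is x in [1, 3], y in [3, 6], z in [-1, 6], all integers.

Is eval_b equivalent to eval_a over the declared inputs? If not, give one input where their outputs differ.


Not equivalent: x=1, y=3, z=-1 separates them (-24 vs 0).
eval_a: q := 0 | t := -3 | iter k=-1: | q := 0 | iter j=0: | q := 2 | iter j=1: | q := 4 | iter k=0: | q := 0 | iter j=0: | q := 2 | iter j=1: | q := 4 | iter k=1: | q := 0 | iter j=0: | q := 2 | iter j=1: | q := 4 | iter k=2: | q := 0 | iter j=0: | q := 2 | iter j=1: | q := 4 | t := 3 | result -24
eval_b: q := 0 | t := -3 | iter k=-1: | q := -3 | iter j=0: | q := -1 | iter j=1: | q := 1 | iter k=0: | q := -3 | iter j=0: | q := -1 | iter j=1: | q := 1 | iter k=1: | q := -3 | iter j=0: | q := -1 | iter j=1: | q := 1 | iter k=2: | q := -3 | iter j=0: | q := -1 | iter j=1: | q := 1 | t := 0 | result 0
verdict: not equivalent; witness: x=1, y=3, z=-1


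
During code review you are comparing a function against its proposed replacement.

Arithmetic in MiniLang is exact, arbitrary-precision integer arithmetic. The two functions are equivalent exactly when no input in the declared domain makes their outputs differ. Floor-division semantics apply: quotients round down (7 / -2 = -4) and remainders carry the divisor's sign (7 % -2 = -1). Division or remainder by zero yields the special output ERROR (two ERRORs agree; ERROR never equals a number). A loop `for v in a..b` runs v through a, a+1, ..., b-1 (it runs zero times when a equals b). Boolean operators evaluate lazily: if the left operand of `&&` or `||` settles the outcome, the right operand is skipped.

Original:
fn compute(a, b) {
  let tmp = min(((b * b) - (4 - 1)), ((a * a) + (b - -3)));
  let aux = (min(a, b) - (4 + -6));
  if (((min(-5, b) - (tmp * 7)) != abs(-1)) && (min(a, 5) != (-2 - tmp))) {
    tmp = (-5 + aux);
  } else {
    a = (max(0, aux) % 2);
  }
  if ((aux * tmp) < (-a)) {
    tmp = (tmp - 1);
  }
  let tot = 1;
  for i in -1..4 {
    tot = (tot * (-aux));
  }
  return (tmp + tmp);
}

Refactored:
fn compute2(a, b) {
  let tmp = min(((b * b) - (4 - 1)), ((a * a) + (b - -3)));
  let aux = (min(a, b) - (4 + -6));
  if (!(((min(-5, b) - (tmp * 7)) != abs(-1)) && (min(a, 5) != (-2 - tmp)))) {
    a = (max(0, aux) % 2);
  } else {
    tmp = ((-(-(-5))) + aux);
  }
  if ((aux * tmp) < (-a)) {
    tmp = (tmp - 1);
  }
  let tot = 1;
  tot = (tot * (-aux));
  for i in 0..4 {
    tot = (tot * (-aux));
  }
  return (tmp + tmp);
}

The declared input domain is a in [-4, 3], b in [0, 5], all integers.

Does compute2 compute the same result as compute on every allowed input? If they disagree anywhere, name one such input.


This is a faithful refactor — statement counts differ; arithmetic usage differs; loop structure differs; boolean connective usage differs, but the computed results match everywhere.
One worked example (a=-4, b=2) — compute: tmp = 1; aux = -2; (((min(-5, b) - (tmp * 7)) != abs(-1)) && (min(a, 5) != (-2 - tmp))) -> true; tmp = -7; ((aux * tmp) < (-a)) -> false; tot = 1; [i=-1]; tot = 2; [i=0]; tot = 4; [i=1]; tot = 8; [i=2]; tot = 16; [i=3]; tot = 32; return -14; compute2: tmp = 1; aux = -2; (!(((min(-5, b) - (tmp * 7)) != abs(-1)) && (min(a, 5) != (-2 - tmp)))) -> false; tmp = -7; ((aux * tmp) < (-a)) -> false; tot = 1; tot = 2; [i=0]; tot = 4; [i=1]; tot = 8; [i=2]; tot = 16; [i=3]; tot = 32; return -14; agreement on -14.
Sweeping the whole domain (48 inputs) finds no disagreement.
verdict: equivalent


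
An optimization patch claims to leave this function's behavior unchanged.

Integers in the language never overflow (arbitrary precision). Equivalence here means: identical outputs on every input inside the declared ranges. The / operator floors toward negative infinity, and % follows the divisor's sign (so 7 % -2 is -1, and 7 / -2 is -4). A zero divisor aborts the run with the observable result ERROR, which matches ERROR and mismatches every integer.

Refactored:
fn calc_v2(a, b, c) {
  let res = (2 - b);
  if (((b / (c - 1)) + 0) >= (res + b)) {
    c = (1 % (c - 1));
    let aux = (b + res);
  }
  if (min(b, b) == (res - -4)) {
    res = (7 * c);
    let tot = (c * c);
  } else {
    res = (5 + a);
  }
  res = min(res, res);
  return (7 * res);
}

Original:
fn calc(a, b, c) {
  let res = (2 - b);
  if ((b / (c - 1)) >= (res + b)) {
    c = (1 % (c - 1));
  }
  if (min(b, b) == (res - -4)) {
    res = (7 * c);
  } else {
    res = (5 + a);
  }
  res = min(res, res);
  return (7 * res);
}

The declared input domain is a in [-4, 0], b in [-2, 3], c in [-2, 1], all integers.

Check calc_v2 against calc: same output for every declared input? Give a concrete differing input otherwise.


Differences: statement counts differ, and local variable names differ, and constant usage differs, and arithmetic usage differs — yet all 120 inputs agree.
verdict: equivalent


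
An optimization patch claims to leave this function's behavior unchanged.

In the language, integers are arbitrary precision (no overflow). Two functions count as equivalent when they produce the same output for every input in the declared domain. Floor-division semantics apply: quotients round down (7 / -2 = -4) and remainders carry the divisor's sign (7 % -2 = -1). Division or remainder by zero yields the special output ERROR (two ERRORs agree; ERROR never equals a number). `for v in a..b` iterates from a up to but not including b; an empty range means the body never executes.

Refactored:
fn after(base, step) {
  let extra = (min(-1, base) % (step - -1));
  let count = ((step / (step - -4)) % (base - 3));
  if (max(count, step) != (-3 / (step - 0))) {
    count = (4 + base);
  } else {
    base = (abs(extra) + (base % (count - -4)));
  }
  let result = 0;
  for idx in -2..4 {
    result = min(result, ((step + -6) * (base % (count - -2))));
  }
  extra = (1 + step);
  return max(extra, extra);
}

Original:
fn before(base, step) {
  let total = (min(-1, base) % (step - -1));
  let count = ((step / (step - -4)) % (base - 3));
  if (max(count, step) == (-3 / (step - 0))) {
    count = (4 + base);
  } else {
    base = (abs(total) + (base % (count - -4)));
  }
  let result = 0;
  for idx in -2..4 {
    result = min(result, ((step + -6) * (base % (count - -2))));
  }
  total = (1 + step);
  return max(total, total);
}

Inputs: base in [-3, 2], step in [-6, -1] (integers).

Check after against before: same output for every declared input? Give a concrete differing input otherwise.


Take base=-2, step=-6.
before: total = -2; count = -2; (max(count, step) == (-3 / (step - 0))) -> false; base = 2; result = 0; [idx=-2]; division by zero -> ERROR
after: extra = -2; count = -2; (max(count, step) != (-3 / (step - 0))) -> true; count = 2; result = 0; [idx=-2]; result = -24; [idx=-1]; result = -24; [idx=0]; result = -24; [idx=1]; result = -24; [idx=2]; result = -24; [idx=3]; result = -24; extra = -5; return -5
ERROR and -5 differ, so these are not the same function on this domain.
verdict: not equivalent; witness: base=-2, step=-6


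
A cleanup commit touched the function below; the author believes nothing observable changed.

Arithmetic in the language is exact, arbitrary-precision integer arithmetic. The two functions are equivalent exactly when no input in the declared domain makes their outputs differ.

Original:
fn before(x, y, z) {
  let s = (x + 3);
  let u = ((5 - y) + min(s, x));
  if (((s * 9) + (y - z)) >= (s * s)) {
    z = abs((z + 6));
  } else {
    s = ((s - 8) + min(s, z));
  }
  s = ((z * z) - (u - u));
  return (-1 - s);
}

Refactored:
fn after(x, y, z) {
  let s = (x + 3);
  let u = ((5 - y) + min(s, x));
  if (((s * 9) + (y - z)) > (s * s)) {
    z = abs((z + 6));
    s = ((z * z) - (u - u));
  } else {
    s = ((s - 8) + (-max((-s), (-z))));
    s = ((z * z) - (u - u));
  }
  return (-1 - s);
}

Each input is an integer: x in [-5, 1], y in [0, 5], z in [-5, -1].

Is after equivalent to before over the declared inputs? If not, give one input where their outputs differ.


Not equivalent: x=-4, y=5, z=-5 separates them (-2 vs -26).
before: s=-1, then u=-4, then (((s * 9) + (y - z)) >= (s * s)) is true, then z=1, then s=1, then returns -2
after: s=-1, then u=-4, then (((s * 9) + (y - z)) > (s * s)) is false, then s=-14, then s=25, then returns -26
verdict: not equivalent; witness: x=-4, y=5, z=-5


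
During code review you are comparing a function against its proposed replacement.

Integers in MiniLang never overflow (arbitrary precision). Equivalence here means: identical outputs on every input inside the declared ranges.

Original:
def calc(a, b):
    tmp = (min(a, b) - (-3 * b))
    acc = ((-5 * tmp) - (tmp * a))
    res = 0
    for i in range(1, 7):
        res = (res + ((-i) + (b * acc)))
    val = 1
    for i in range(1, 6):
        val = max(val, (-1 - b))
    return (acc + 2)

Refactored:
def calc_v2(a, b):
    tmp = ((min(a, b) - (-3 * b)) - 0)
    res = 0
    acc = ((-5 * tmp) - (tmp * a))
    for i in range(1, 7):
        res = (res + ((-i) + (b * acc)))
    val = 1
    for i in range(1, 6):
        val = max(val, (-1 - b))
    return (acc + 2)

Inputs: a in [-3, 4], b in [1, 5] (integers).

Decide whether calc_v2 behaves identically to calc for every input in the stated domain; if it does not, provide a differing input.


This is a faithful refactor — arithmetic usage differs; and constant usage differs, but the computed results match everywhere.
One worked example (a=2, b=5) — calc: tmp = 17; acc = -119; res = 0; [i=1]; res = -596; [i=2]; res = -1193; [i=3]; res = -1791; [i=4]; res = -2390; [i=5]; res = -2990; [i=6]; res = -3591; val = 1; [i=1]; val = 1; [i=2]; val = 1; [i=3]; val = 1; [i=4]; val = 1; [i=5]; val = 1; return -117; calc_v2: tmp = 17; res = 0; acc = -119; [i=1]; res = -596; [i=2]; res = -1193; [i=3]; res = -1791; [i=4]; res = -2390; [i=5]; res = -2990; [i=6]; res = -3591; val = 1; [i=1]; val = 1; [i=2]; val = 1; [i=3]; val = 1; [i=4]; val = 1; [i=5]; val = 1; return -117; agreement on -117.
An exhaustive pass over the 40 declared inputs shows identical outputs.
verdict: equivalent


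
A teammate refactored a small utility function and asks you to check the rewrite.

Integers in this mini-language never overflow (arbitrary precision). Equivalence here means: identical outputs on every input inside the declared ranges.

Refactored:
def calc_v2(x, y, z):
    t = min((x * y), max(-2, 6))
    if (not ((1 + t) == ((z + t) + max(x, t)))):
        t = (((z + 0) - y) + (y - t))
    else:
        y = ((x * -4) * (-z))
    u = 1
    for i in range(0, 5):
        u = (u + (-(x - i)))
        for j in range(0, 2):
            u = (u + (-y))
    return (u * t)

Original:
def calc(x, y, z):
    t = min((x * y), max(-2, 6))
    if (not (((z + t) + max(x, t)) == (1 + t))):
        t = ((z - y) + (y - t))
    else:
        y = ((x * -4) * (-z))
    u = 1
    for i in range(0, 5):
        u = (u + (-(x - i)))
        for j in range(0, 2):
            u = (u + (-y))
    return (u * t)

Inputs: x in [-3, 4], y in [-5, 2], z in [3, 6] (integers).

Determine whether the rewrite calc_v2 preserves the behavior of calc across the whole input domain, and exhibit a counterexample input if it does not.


Equivalent — the differences include arithmetic usage differs; also constant usage differs, yet no declared input distinguishes the two.
One worked example (x=-2, y=-4, z=4) — calc: t := 6 | (not (((z + t) + max(x, t)) == (1 + t))): true | t := -2 | u := 1 | iter i=0: | u := 3 | iter j=0: | u := 7 | iter j=1: | u := 11 | iter i=1: | u := 14 | iter j=0: | u := 18 | iter j=1: | u := 22 | iter i=2: | u := 26 | iter j=0: | u := 30 | iter j=1: | u := 34 | iter i=3: | u := 39 | iter j=0: | u := 43 | iter j=1: | u := 47 | iter i=4: | u := 53 | iter j=0: | u := 57 | iter j=1: | u := 61 | result -122; calc_v2: t := 6 | (not ((1 + t) == ((z + t) + max(x, t)))): true | t := -2 | u := 1 | iter i=0: | u := 3 | iter j=0: | u := 7 | iter j=1: | u := 11 | iter i=1: | u := 14 | iter j=0: | u := 18 | iter j=1: | u := 22 | iter i=2: | u := 26 | iter j=0: | u := 30 | iter j=1: | u := 34 | iter i=3: | u := 39 | iter j=0: | u := 43 | iter j=1: | u := 47 | iter i=4: | u := 53 | iter j=0: | u := 57 | iter j=1: | u := 61 | result -122; agreement on -122.
Checked all 256 inputs in the declared domain: the outputs agree on every one.
verdict: equivalent


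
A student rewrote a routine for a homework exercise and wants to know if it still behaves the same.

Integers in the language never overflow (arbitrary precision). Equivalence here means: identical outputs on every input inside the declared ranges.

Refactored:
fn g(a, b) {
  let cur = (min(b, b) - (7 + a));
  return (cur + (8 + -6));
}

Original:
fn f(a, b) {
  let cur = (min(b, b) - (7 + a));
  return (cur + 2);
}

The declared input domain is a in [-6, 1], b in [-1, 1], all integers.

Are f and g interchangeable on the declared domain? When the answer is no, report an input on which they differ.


Differences: constant usage differs; also arithmetic usage differs — yet all 24 inputs agree.
verdict: equivalent


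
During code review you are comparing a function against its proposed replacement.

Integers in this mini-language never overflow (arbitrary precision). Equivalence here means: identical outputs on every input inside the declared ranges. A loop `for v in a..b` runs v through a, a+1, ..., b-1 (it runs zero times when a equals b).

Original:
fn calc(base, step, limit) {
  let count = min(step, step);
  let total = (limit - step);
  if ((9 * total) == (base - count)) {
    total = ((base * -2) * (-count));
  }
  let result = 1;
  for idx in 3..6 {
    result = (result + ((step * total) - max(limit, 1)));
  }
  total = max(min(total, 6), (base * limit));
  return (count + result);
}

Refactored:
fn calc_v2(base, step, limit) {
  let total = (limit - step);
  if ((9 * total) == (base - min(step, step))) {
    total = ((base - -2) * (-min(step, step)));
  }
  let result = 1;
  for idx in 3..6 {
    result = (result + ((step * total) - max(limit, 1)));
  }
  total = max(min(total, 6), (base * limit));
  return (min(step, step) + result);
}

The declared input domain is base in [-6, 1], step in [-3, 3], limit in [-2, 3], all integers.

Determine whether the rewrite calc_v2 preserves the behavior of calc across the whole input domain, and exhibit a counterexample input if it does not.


Not equivalent: base=-6, step=3, limit=2 separates them (-326 vs 106).
calc: count=3, then total=-1, then ((9 * total) == (base - count)) is true, then total=-36, then result=1, then (idx=3), then result=-109, then (idx=4), then result=-219, then (idx=5), then result=-329, then total=-12, then returns -326
calc_v2: total=-1, then ((9 * total) == (base - min(step, step))) is true, then total=12, then result=1, then (idx=3), then result=35, then (idx=4), then result=69, then (idx=5), then result=103, then total=6, then returns 106
verdict: not equivalent; witness: base=-6, step=3, limit=2


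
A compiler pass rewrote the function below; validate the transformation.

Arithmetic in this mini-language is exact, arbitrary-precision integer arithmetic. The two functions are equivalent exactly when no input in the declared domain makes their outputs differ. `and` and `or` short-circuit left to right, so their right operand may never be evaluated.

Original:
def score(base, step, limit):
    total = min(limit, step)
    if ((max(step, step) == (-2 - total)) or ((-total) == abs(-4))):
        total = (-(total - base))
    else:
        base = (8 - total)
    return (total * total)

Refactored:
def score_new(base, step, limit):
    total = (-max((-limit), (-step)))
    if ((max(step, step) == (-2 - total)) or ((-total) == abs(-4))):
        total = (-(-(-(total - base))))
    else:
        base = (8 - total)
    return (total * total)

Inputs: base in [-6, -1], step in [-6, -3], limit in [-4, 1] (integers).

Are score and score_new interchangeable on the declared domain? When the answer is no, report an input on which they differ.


Equivalent — the differences include min/max/abs usage differs, yet no declared input distinguishes the two.
Spot check at base=-5, step=-3, limit=-3 — score: total becomes -3; next ((max(step, step) == (-2 - total)) or ((-total) == abs(-4))) evaluates to false; next base becomes 11; next final value 9. score_new: total becomes -3; next ((max(step, step) == (-2 - total)) or ((-total) == abs(-4))) evaluates to false; next base becomes 11; next final value 9. Both give 9.
Across all 144 domain points the two functions coincide.
verdict: equivalent


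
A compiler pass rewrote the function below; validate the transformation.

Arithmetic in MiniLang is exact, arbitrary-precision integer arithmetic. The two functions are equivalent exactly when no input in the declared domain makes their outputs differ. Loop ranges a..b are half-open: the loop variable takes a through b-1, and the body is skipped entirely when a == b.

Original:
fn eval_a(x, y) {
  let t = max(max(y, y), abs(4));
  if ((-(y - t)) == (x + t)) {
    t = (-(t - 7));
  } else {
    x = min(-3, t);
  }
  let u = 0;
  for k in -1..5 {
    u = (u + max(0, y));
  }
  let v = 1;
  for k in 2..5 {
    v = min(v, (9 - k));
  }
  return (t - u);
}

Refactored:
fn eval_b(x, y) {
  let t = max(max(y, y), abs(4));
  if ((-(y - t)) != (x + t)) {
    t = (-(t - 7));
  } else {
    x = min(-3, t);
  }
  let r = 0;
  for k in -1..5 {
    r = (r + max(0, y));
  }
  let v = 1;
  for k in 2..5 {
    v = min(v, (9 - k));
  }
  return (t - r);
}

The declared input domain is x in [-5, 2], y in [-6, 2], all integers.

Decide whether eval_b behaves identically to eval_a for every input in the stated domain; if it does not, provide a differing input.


Evaluate both at x=-5, y=-6.
eval_a: t = 4; ((-(y - t)) == (x + t)) -> false; x = -3; u = 0; [k=-1]; u = 0; [k=0]; u = 0; [k=1]; u = 0; [k=2]; u = 0; [k=3]; u = 0; [k=4]; u = 0; v = 1; [k=2]; v = 1; [k=3]; v = 1; [k=4]; v = 1; return 4
eval_b: t = 4; ((-(y - t)) != (x + t)) -> true; t = 3; r = 0; [k=-1]; r = 0; [k=0]; r = 0; [k=1]; r = 0; [k=2]; r = 0; [k=3]; r = 0; [k=4]; r = 0; v = 1; [k=2]; v = 1; [k=3]; v = 1; [k=4]; v = 1; return 3
4 != 3, so the rewrite changes behavior.
verdict: not equivalent; witness: x=-5, y=-6


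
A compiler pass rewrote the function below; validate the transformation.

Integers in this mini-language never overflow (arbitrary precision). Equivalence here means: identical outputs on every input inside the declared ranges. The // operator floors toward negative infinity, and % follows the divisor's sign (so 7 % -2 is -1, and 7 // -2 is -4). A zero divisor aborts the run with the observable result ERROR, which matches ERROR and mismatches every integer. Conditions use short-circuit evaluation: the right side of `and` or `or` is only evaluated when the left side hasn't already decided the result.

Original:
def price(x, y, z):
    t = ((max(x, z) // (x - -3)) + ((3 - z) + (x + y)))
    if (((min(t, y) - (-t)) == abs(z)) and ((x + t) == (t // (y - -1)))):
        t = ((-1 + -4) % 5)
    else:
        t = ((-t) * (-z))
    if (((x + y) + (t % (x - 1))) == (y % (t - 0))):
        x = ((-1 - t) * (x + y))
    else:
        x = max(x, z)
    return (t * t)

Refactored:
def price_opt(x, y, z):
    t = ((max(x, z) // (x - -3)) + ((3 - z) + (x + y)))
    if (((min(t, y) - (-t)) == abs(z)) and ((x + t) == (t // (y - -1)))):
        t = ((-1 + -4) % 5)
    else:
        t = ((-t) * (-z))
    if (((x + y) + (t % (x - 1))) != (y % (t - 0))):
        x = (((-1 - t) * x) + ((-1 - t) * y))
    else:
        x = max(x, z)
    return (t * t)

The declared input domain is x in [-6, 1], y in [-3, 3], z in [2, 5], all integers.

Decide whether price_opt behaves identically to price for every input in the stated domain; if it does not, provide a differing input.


The one real change (`(((x + y) + (t % (x - 1))) == (y % (t - 0)))` became `(((x + y) + (t % (x - 1))) != (y % (t - 0)))`) has no effect anywhere in the declared ranges.
Tracing x=-3, y=-2, z=2: price: division by zero -> ERROR | price_opt: division by zero -> ERROR — matching result ERROR.
An exhaustive pass over the 224 declared inputs shows identical outputs.
verdict: equivalent


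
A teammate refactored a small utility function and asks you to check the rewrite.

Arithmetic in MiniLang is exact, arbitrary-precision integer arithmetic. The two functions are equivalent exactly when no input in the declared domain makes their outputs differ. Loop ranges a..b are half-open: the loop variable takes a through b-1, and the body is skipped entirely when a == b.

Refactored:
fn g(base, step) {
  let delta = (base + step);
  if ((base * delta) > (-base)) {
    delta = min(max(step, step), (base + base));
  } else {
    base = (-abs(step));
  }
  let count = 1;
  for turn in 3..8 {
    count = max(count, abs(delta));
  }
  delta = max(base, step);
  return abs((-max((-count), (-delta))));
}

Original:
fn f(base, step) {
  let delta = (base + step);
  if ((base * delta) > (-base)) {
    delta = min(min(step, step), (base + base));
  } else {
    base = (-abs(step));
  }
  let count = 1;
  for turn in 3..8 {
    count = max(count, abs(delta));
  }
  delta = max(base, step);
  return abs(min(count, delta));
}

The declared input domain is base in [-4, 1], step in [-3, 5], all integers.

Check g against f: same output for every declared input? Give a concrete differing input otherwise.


Although `min(step, step)` became `max(step, step)`, no input in the stated domain can expose it.
One worked example (base=-2, step=3) — f: delta becomes 1; next ((base * delta) > (-base)) evaluates to false; next base becomes -3; next count becomes 1; next at turn=3:; next count becomes 1; next at turn=4:; next count becomes 1; next at turn=5:; next count becomes 1; next at turn=6:; next count becomes 1; next at turn=7:; next count becomes 1; next delta becomes 3; next final value 1; g: delta becomes 1; next ((base * delta) > (-base)) evaluates to false; next base becomes -3; next count becomes 1; next at turn=3:; next count becomes 1; next at turn=4:; next count becomes 1; next at turn=5:; next count becomes 1; next at turn=6:; next count becomes 1; next at turn=7:; next count becomes 1; next delta becomes 3; next final value 1; agreement on 1.
Every one of the 54 inputs gives matching results.
verdict: equivalent


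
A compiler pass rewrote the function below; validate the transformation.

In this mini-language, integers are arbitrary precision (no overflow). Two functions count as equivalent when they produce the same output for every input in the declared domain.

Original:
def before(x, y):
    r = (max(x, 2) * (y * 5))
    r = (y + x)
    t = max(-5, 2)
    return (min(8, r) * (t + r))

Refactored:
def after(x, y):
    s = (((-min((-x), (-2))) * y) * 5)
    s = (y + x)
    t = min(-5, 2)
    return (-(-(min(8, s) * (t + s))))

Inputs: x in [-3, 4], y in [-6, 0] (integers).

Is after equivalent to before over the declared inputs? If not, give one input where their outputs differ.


Input x=-3, y=-6: 63 from before versus 126 from after.
verdict: not equivalent; witness: x=-3, y=-6


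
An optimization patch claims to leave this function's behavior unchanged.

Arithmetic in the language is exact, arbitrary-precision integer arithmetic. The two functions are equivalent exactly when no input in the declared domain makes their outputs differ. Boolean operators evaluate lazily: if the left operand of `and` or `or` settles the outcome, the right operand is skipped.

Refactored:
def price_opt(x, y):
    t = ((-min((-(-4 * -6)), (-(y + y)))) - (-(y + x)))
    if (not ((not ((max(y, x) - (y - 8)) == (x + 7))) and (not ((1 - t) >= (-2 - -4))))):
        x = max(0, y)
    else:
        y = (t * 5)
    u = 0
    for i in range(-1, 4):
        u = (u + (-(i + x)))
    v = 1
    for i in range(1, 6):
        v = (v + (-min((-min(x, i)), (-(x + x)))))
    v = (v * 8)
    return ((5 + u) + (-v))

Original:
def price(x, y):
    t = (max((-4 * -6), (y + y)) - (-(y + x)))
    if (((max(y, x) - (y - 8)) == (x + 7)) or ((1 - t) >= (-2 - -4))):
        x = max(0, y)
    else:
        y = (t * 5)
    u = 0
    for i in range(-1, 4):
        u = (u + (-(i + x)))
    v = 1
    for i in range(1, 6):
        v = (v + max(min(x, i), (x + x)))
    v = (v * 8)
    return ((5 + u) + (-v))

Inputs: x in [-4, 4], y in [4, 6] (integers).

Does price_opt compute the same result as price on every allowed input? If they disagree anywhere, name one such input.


The two are interchangeable: min/max/abs usage differs, boolean connective usage differs, and every declared input agrees.
Tracing x=3, y=6: price: t becomes 33; next (((max(y, x) - (y - 8)) == (x + 7)) or ((1 - t) >= (-2 - -4))) evaluates to false; next y becomes 165; next u becomes 0; next at i=-1:; next u becomes -2; next at i=0:; next u becomes -5; next at i=1:; next u becomes -9; next at i=2:; next u becomes -14; next at i=3:; next u becomes -20; next v becomes 1; next at i=1:; next v becomes 7; next at i=2:; next v becomes 13; next at i=3:; next v becomes 19; next at i=4:; next v becomes 25; next at i=5:; next v becomes 31; next v becomes 248; next final value -263 | price_opt: t becomes 33; next (not ((not ((max(y, x) - (y - 8)) == (x + 7))) and (not ((1 - t) >= (-2 - -4))))) evaluates to false; next y becomes 165; next u becomes 0; next at i=-1:; next u becomes -2; next at i=0:; next u becomes -5; next at i=1:; next u becomes -9; next at i=2:; next u becomes -14; next at i=3:; next u becomes -20; next v becomes 1; next at i=1:; next v becomes 7; next at i=2:; next v becomes 13; next at i=3:; next v becomes 19; next at i=4:; next v becomes 25; next at i=5:; next v becomes 31; next v becomes 248; next final value -263 — matching result -263.
An exhaustive pass over the 27 declared inputs shows identical outputs.
verdict: equivalent


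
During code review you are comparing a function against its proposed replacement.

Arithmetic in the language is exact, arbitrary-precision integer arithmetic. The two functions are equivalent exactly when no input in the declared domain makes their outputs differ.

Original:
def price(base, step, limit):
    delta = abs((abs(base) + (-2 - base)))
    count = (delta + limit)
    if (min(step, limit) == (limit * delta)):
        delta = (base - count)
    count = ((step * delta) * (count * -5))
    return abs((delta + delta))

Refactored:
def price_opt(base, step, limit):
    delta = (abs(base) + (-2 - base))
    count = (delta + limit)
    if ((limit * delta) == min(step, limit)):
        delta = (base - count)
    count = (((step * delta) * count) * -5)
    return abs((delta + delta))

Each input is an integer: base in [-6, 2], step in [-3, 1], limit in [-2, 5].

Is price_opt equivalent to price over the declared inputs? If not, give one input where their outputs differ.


Evaluate both at base=0, step=-2, limit=-1.
price: delta := 2 | count := 1 | (min(step, limit) == (limit * delta)): true | delta := -1 | count := -10 | result 2
price_opt: delta := -2 | count := -3 | ((limit * delta) == min(step, limit)): false | count := 60 | result 4
2 against 4: the behavior changed.
verdict: not equivalent; witness: base=0, step=-2, limit=-1


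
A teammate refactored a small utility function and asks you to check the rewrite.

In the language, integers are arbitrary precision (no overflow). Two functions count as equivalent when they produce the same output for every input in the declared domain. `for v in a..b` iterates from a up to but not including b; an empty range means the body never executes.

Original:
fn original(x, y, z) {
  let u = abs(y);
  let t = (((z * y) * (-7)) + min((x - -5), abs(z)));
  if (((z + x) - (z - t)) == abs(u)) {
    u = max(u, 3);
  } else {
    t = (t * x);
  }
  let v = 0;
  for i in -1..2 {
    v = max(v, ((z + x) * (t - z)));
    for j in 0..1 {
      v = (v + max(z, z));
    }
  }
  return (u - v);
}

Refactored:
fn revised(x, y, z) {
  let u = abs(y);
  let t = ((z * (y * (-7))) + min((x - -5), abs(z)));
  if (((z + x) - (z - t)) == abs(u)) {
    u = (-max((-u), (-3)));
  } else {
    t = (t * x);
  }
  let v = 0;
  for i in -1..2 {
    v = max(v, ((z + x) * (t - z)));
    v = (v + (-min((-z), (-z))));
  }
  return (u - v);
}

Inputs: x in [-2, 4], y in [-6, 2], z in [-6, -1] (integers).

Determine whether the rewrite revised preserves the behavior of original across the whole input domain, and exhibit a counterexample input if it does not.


x=-2, y=0, z=-2 yields 9 from original but 6 from revised.
verdict: not equivalent; witness: x=-2, y=0, z=-2


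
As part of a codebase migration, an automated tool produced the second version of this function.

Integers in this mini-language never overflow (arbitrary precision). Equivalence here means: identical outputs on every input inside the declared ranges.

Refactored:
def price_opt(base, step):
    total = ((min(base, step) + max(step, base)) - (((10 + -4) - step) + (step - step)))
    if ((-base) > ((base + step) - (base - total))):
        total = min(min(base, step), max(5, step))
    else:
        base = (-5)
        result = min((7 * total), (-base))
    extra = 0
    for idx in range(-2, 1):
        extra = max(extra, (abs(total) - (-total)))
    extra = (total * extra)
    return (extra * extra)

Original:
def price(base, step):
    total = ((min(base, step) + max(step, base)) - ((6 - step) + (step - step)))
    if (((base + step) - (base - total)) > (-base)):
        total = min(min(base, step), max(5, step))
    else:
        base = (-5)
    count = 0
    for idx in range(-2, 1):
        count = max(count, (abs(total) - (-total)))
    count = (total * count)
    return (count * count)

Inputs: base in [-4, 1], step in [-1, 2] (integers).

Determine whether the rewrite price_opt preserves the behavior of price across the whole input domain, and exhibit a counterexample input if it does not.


base=1, step=1 yields 0 from price but 4 from price_opt.
verdict: not equivalent; witness: base=1, step=1


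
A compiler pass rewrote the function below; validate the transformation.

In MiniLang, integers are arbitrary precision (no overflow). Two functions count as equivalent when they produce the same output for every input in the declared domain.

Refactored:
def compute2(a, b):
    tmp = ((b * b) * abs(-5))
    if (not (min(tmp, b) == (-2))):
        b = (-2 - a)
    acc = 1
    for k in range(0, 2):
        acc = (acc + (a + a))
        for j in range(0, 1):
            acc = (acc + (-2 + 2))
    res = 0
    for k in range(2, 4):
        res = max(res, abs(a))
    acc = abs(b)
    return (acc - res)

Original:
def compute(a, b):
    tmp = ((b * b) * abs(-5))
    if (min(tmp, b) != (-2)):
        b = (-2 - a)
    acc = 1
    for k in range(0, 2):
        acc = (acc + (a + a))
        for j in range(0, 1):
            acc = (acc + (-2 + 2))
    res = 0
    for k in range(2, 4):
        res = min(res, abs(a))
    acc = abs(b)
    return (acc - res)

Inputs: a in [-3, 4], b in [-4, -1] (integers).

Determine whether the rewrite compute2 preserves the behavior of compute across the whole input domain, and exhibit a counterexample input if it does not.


There is a counterexample at a=-3, b=-4: 1 on one side, -2 on the other.
compute: tmp becomes 80; next (min(tmp, b) != (-2)) evaluates to true; next b becomes 1; next acc becomes 1; next at k=0:; next acc becomes -5; next at j=0:; next acc becomes -5; next at k=1:; next acc becomes -11; next at j=0:; next acc becomes -11; next res becomes 0; next at k=2:; next res becomes 0; next at k=3:; next res becomes 0; next acc becomes 1; next final value 1
compute2: tmp becomes 80; next (not (min(tmp, b) == (-2))) evaluates to true; next b becomes 1; next acc becomes 1; next at k=0:; next acc becomes -5; next at j=0:; next acc becomes -5; next at k=1:; next acc becomes -11; next at j=0:; next acc becomes -11; next res becomes 0; next at k=2:; next res becomes 3; next at k=3:; next res becomes 3; next acc becomes 1; next final value -2
verdict: not equivalent; witness: a=-3, b=-4


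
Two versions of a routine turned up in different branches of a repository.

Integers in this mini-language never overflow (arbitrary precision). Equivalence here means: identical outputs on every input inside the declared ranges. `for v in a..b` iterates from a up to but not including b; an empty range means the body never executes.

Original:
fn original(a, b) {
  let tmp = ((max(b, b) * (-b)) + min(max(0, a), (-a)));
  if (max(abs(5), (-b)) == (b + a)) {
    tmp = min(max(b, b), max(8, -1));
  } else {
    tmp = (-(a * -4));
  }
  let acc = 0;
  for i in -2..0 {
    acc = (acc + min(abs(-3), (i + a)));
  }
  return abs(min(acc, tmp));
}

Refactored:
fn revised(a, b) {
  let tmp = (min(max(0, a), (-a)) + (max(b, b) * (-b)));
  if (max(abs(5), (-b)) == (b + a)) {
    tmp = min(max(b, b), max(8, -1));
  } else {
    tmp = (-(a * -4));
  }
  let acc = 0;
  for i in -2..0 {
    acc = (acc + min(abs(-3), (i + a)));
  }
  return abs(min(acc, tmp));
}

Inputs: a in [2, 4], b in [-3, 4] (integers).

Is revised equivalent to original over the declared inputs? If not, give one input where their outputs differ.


Side by side, the visible changes include: same computation, different form.
One worked example (a=3, b=0) — original: tmp becomes -3; next (max(abs(5), (-b)) == (b + a)) evaluates to false; next tmp becomes 12; next acc becomes 0; next at i=-2:; next acc becomes 1; next at i=-1:; next acc becomes 3; next final value 3; revised: tmp becomes -3; next (max(abs(5), (-b)) == (b + a)) evaluates to false; next tmp becomes 12; next acc becomes 0; next at i=-2:; next acc becomes 1; next at i=-1:; next acc becomes 3; next final value 3; agreement on 3.
Every one of the 24 inputs gives matching results.
verdict: equivalent


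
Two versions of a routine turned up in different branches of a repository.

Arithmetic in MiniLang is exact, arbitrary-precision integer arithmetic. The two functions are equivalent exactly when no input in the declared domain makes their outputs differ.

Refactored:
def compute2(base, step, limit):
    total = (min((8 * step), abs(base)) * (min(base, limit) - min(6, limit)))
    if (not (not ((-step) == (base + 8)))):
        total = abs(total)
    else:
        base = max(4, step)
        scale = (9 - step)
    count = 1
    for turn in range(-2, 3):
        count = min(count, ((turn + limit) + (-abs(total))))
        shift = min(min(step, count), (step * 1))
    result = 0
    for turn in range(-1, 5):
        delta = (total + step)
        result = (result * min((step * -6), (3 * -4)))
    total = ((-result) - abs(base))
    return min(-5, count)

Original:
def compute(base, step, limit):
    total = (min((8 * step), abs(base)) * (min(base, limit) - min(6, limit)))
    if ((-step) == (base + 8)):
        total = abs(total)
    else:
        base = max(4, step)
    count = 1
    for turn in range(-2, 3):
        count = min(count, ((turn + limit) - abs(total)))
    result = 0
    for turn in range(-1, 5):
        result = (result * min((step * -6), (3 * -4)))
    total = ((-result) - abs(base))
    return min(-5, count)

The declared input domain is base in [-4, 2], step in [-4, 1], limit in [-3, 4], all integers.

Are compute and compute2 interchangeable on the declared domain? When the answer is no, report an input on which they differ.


Differences: arithmetic usage differs; also local variable names differ; also min/max/abs usage differs; also constant usage differs; also statement counts differ; also boolean connective usage differs — yet all 336 inputs agree.
verdict: equivalent


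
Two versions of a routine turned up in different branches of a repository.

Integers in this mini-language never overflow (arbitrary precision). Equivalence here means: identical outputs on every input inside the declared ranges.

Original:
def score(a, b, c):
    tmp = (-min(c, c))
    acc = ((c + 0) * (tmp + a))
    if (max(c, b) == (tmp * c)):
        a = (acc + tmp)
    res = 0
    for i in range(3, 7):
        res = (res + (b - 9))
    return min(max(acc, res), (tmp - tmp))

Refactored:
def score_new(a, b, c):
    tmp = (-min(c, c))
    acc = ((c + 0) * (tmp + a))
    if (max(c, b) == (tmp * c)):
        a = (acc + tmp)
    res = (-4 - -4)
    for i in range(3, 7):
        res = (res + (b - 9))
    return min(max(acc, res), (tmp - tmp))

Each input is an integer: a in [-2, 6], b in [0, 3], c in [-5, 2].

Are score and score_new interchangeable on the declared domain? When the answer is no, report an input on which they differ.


Reading the diff, among the changes: arithmetic usage differs, constant usage differs.
Spot check at a=3, b=3, c=0 — score: tmp := 0 | acc := 0 | (max(c, b) == (tmp * c)): false | res := 0 | iter i=3: | res := -6 | iter i=4: | res := -12 | iter i=5: | res := -18 | iter i=6: | res := -24 | result 0. score_new: tmp := 0 | acc := 0 | (max(c, b) == (tmp * c)): false | res := 0 | iter i=3: | res := -6 | iter i=4: | res := -12 | iter i=5: | res := -18 | iter i=6: | res := -24 | result 0. Both give 0.
Sweeping the whole domain (288 inputs) finds no disagreement.
verdict: equivalent


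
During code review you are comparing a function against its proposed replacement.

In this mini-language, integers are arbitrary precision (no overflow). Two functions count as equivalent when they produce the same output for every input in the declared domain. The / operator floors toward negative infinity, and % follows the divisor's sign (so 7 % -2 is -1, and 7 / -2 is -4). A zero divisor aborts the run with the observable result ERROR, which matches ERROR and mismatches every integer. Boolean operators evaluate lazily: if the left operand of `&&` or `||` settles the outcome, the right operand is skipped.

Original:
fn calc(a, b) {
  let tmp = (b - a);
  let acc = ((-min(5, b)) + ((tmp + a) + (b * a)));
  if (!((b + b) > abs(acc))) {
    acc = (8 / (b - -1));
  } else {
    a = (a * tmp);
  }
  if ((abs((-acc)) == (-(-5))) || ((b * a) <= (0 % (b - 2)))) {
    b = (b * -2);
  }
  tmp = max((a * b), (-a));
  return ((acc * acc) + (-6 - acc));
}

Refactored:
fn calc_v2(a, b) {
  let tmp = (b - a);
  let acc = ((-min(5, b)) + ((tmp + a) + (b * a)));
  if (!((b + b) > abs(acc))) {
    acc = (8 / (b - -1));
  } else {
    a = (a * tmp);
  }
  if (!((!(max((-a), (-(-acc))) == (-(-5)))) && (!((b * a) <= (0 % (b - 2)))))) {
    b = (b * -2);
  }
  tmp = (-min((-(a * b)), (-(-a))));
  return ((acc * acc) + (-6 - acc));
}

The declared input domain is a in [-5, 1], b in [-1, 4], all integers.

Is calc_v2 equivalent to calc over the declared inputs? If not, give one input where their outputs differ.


There is a counterexample at a=-5, b=2: ERROR on one side, -4 on the other.
calc: tmp becomes 7; next acc becomes -10; next (!((b + b) > abs(acc))) evaluates to true; next acc becomes 2; next hits division by zero so the output is ERROR
calc_v2: tmp becomes 7; next acc becomes -10; next (!((b + b) > abs(acc))) evaluates to true; next acc becomes 2; next (!((!(max((-a), (-(-acc))) == (-(-5)))) && (!((b * a) <= (0 % (b - 2)))))) evaluates to true; next b becomes -4; next tmp becomes 20; next final value -4
verdict: not equivalent; witness: a=-5, b=2
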